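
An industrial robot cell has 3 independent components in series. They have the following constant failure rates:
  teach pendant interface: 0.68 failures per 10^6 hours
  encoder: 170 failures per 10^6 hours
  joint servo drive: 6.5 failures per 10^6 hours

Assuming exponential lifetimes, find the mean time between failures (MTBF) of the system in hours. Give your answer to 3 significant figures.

Series of exponential components: λ_sys = Σ λ_i
λ_sys = 0.00000068 + 0.00017 + 0.0000065 = 1.7718e-04 /h
MTBF = 1 / λ_sys = 5640 h

5640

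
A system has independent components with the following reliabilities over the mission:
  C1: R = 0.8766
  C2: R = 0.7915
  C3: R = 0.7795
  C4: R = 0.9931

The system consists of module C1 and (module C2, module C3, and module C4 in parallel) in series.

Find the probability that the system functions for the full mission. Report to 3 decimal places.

Parallel (C2, C3, and C4): 1 − (1 − 0.79150)(1 − 0.77950)(1 − 0.99310) = 0.99968
Series (C1 and [0.99968]): 0.87660 × 0.99968 = 0.876

0.876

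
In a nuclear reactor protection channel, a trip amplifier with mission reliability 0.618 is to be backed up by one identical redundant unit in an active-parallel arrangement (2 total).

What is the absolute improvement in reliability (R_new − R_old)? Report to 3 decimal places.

0.236

R_before = 0.618
R_after = 1 − (1 − 0.618)^2 = 0.854
ΔR = 0.854 − 0.618 = 0.236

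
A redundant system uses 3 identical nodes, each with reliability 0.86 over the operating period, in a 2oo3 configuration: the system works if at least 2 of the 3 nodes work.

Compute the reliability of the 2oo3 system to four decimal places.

R = Σ_{i=2}^{3} C(3,i) p^i (1−p)^{3−i} with p = 0.86
C(3,2)·0.86^2·0.14^1 = 0.310632
C(3,3)·0.86^3·0.14^0 = 0.636056
Sum = 0.9467

0.9467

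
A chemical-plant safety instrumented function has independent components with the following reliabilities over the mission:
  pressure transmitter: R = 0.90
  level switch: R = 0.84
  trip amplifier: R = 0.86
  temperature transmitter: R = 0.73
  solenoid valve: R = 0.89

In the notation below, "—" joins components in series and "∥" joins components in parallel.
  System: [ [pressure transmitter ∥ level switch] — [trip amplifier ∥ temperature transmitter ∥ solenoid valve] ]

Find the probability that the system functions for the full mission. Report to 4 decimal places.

Parallel (pressure transmitter and level switch): 1 − (1 − 0.900000)(1 − 0.840000) = 0.984000
Parallel (trip amplifier, temperature transmitter, and solenoid valve): 1 − (1 − 0.860000)(1 − 0.730000)(1 − 0.890000) = 0.995842
Series ([0.984000] and [0.995842]): 0.984000 × 0.995842 = 0.9799

0.9799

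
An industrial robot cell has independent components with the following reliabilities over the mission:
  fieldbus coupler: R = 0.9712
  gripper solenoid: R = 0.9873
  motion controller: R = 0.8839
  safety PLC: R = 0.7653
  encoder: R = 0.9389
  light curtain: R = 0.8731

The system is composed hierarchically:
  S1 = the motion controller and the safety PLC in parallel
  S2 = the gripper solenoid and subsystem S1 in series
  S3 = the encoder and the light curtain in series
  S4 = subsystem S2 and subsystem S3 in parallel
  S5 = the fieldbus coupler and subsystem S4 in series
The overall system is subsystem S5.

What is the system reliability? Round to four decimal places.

0.9643

Parallel (motion controller and safety PLC): 1 − (1 − 0.883900)(1 − 0.765300) = 0.972751
Series (gripper solenoid and [0.972751]): 0.987300 × 0.972751 = 0.960397
Series (encoder and light curtain): 0.938900 × 0.873100 = 0.819754
Parallel ([0.960397] and [0.819754]): 1 − (1 − 0.960397)(1 − 0.819754) = 0.992862
Series (fieldbus coupler and [0.992862]): 0.971200 × 0.992862 = 0.9643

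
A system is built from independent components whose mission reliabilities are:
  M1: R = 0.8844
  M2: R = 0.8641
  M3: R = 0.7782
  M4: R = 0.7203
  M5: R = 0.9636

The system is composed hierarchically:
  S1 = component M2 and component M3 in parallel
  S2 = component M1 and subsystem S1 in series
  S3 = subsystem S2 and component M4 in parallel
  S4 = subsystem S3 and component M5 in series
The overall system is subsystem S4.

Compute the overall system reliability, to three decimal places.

0.925

Parallel (M2 and M3): 1 − (1 − 0.86410)(1 − 0.77820) = 0.96986
Series (M1 and [0.96986]): 0.88440 × 0.96986 = 0.85774
Parallel ([0.85774] and M4): 1 − (1 − 0.85774)(1 − 0.72030) = 0.96021
Series ([0.96021] and M5): 0.96021 × 0.96360 = 0.925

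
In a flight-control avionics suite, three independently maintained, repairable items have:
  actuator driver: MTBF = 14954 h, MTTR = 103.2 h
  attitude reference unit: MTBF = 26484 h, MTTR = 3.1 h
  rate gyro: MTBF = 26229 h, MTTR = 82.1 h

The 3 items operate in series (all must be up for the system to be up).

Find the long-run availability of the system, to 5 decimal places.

0.98993

A(actuator driver) = MTBF/(MTBF+MTTR) = 14954/(14954+103.2) = 0.993146
A(attitude reference unit) = MTBF/(MTBF+MTTR) = 26484/(26484+3.1) = 0.999883
A(rate gyro) = MTBF/(MTBF+MTTR) = 26229/(26229+82.1) = 0.996880
Series availability: 0.993146 × 0.999883 × 0.996880 = 0.98993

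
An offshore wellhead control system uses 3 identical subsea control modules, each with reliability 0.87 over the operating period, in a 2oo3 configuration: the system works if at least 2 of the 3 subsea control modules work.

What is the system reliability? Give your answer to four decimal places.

0.9537

R = Σ_{i=2}^{3} C(3,i) p^i (1−p)^{3−i} with p = 0.87
C(3,2)·0.87^2·0.13^1 = 0.295191
C(3,3)·0.87^3·0.13^0 = 0.658503
Sum = 0.9537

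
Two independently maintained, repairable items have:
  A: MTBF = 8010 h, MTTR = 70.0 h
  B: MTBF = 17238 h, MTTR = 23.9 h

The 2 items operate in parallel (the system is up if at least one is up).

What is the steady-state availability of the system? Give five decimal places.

0.99999

A(A) = MTBF/(MTBF+MTTR) = 8010/(8010+70.0) = 0.991337
A(B) = MTBF/(MTBF+MTTR) = 17238/(17238+23.9) = 0.998615
Parallel availability: 1 − (1 − 0.991337)(1 − 0.998615) = 0.99999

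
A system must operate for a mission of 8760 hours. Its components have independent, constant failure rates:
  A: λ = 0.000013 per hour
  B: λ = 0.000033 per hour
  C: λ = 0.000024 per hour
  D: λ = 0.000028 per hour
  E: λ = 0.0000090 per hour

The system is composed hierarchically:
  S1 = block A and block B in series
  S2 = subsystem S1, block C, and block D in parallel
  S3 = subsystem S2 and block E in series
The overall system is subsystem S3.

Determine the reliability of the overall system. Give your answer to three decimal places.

0.912

R(A) = exp(−0.000013 × 8760) = 0.89237
R(B) = exp(−0.000033 × 8760) = 0.74895
R(C) = exp(−0.000024 × 8760) = 0.81039
R(D) = exp(−0.000028 × 8760) = 0.78249
R(E) = exp(−0.0000090 × 8760) = 0.92419
Series (A and B): 0.89237 × 0.74895 = 0.66834
Parallel ([0.66834], C, and D): 1 − (1 − 0.66834)(1 − 0.81039)(1 − 0.78249) = 0.98632
Series ([0.98632] and E): 0.98632 × 0.92419 = 0.912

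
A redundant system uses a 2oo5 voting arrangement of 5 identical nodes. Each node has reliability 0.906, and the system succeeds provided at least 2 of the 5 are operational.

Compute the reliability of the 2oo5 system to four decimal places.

0.9996

R = Σ_{i=2}^{5} C(5,i) p^i (1−p)^{5−i} with p = 0.906
C(5,2)·0.906^2·0.094^3 = 0.006818
C(5,3)·0.906^3·0.094^2 = 0.065711
C(5,4)·0.906^4·0.094^1 = 0.316673
C(5,5)·0.906^5·0.094^0 = 0.610437
Sum = 0.9996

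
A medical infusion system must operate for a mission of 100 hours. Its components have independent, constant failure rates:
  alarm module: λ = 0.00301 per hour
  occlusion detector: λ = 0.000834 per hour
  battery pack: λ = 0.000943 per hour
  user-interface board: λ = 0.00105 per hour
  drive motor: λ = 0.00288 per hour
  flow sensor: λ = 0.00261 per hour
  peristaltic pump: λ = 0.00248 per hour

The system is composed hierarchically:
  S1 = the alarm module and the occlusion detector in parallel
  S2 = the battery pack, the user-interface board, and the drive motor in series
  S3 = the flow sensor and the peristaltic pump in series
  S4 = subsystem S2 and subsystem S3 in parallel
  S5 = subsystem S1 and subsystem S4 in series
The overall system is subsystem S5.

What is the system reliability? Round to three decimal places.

R(alarm module) = exp(−0.00301 × 100) = 0.74008
R(occlusion detector) = exp(−0.000834 × 100) = 0.91998
R(battery pack) = exp(−0.000943 × 100) = 0.91001
R(user-interface board) = exp(−0.00105 × 100) = 0.90032
R(drive motor) = exp(−0.00288 × 100) = 0.74976
R(flow sensor) = exp(−0.00261 × 100) = 0.77028
R(peristaltic pump) = exp(−0.00248 × 100) = 0.78036
Parallel (alarm module and occlusion detector): 1 − (1 − 0.74008)(1 − 0.91998) = 0.97920
Series (battery pack, user-interface board, and drive motor): 0.91001 × 0.90032 × 0.74976 = 0.61428
Series (flow sensor and peristaltic pump): 0.77028 × 0.78036 = 0.60110
Parallel ([0.61428] and [0.60110]): 1 − (1 − 0.61428)(1 − 0.60110) = 0.84614
Series ([0.97920] and [0.84614]): 0.97920 × 0.84614 = 0.829

0.829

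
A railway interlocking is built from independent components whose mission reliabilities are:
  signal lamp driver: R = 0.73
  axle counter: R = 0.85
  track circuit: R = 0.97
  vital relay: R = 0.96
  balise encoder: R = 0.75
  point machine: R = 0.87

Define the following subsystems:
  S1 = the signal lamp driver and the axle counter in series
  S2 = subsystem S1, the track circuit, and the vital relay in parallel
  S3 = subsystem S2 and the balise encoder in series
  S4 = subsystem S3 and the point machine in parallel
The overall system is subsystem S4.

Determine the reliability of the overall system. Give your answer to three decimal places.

0.967

Series (signal lamp driver and axle counter): 0.73000 × 0.85000 = 0.62050
Parallel ([0.62050], track circuit, and vital relay): 1 − (1 − 0.62050)(1 − 0.97000)(1 − 0.96000) = 0.99954
Series ([0.99954] and balise encoder): 0.99954 × 0.75000 = 0.74966
Parallel ([0.74966] and point machine): 1 − (1 − 0.74966)(1 − 0.87000) = 0.967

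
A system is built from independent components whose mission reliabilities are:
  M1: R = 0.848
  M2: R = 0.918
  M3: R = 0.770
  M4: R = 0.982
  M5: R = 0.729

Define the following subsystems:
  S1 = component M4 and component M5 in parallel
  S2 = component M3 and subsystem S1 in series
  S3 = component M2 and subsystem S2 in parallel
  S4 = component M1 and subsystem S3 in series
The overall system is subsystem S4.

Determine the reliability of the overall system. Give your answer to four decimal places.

0.8317

Parallel (M4 and M5): 1 − (1 − 0.982000)(1 − 0.729000) = 0.995122
Series (M3 and [0.995122]): 0.770000 × 0.995122 = 0.766244
Parallel (M2 and [0.766244]): 1 − (1 − 0.918000)(1 − 0.766244) = 0.980832
Series (M1 and [0.980832]): 0.848000 × 0.980832 = 0.8317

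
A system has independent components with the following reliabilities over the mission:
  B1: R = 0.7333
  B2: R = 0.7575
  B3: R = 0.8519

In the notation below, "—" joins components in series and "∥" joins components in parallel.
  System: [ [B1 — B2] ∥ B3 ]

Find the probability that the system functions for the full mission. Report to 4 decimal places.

Series (B1 and B2): 0.733300 × 0.757500 = 0.555475
Parallel ([0.555475] and B3): 1 − (1 − 0.555475)(1 − 0.851900) = 0.9342

0.9342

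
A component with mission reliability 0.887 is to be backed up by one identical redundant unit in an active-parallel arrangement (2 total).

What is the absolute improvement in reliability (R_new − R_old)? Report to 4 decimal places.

0.1002

R_before = 0.887
R_after = 1 − (1 − 0.887)^2 = 0.9872
ΔR = 0.9872 − 0.887 = 0.1002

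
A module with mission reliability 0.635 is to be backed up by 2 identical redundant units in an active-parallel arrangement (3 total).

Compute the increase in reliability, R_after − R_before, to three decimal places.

R_before = 0.635
R_after = 1 − (1 − 0.635)^3 = 0.951
ΔR = 0.951 − 0.635 = 0.316

0.316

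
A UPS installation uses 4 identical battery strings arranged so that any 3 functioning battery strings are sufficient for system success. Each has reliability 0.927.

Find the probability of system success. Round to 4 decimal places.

0.9711

R = Σ_{i=3}^{4} C(4,i) p^i (1−p)^{4−i} with p = 0.927
C(4,3)·0.927^3·0.073^1 = 0.232607
C(4,4)·0.927^4·0.073^0 = 0.738446
Sum = 0.9711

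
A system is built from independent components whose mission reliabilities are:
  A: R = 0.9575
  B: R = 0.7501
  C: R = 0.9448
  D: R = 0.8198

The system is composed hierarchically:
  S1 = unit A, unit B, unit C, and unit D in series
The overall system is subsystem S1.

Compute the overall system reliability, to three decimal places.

0.556

Series (A, B, C, and D): 0.95750 × 0.75010 × 0.94480 × 0.81980 = 0.556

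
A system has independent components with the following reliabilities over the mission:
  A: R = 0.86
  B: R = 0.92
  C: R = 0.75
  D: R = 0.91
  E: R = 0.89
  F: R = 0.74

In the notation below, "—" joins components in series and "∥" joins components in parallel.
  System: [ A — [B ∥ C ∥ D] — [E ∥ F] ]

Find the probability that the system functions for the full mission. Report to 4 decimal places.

0.8339

Parallel (B, C, and D): 1 − (1 − 0.920000)(1 − 0.750000)(1 − 0.910000) = 0.998200
Parallel (E and F): 1 − (1 − 0.890000)(1 − 0.740000) = 0.971400
Series (A, [0.998200], and [0.971400]): 0.860000 × 0.998200 × 0.971400 = 0.8339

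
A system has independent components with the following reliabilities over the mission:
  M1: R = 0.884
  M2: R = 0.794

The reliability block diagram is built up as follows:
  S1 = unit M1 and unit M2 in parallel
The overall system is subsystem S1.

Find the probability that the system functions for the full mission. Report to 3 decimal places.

Parallel (M1 and M2): 1 − (1 − 0.88400)(1 − 0.79400) = 0.976

0.976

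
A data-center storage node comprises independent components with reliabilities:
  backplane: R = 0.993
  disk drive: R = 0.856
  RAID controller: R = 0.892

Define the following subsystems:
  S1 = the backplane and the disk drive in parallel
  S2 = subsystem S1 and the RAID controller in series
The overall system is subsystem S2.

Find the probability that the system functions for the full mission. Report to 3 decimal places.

Parallel (backplane and disk drive): 1 − (1 − 0.99300)(1 − 0.85600) = 0.99899
Series ([0.99899] and RAID controller): 0.99899 × 0.89200 = 0.891

0.891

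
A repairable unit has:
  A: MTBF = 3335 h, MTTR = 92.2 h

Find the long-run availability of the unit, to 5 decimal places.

A(A) = MTBF/(MTBF+MTTR) = 3335/(3335+92.2) = 0.97310

0.97310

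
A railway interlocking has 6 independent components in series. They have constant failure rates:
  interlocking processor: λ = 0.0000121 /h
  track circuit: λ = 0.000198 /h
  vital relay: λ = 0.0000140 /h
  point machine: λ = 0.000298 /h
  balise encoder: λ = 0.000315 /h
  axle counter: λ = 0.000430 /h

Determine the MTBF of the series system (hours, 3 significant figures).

Series of exponential components: λ_sys = Σ λ_i
λ_sys = 0.0000121 + 0.000198 + 0.0000140 + 0.000298 + 0.000315 + 0.000430 = 1.2671e-03 /h
MTBF = 1 / λ_sys = 789 h

789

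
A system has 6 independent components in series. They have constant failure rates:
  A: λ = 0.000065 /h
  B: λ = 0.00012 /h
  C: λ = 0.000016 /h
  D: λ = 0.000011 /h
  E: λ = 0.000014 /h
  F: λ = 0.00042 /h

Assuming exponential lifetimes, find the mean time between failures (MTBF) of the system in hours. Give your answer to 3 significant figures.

1550

Series of exponential components: λ_sys = Σ λ_i
λ_sys = 0.000065 + 0.00012 + 0.000016 + 0.000011 + 0.000014 + 0.00042 = 6.4600e-04 /h
MTBF = 1 / λ_sys = 1550 h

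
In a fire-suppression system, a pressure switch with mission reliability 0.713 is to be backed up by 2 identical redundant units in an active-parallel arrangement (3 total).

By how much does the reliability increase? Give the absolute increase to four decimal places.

0.2634

R_before = 0.713
R_after = 1 − (1 − 0.713)^3 = 0.9764
ΔR = 0.9764 − 0.713 = 0.2634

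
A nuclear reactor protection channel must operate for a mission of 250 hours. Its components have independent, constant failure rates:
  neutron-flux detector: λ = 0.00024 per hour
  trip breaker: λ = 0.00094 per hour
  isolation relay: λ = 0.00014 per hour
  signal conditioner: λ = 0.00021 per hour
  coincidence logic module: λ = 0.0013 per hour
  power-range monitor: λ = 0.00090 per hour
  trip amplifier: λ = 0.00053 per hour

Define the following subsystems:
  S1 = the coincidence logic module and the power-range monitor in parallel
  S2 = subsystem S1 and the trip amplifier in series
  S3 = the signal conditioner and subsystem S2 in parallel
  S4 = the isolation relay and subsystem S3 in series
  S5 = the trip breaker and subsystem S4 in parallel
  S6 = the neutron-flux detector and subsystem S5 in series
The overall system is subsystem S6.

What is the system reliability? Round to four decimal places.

R(neutron-flux detector) = exp(−0.00024 × 250) = 0.941765
R(trip breaker) = exp(−0.00094 × 250) = 0.790571
R(isolation relay) = exp(−0.00014 × 250) = 0.965605
R(signal conditioner) = exp(−0.00021 × 250) = 0.948854
R(coincidence logic module) = exp(−0.0013 × 250) = 0.722527
R(power-range monitor) = exp(−0.00090 × 250) = 0.798516
R(trip amplifier) = exp(−0.00053 × 250) = 0.875903
Parallel (coincidence logic module and power-range monitor): 1 − (1 − 0.722527)(1 − 0.798516) = 0.944094
Series ([0.944094] and trip amplifier): 0.944094 × 0.875903 = 0.826935
Parallel (signal conditioner and [0.826935]): 1 − (1 − 0.948854)(1 − 0.826935) = 0.991148
Series (isolation relay and [0.991148]): 0.965605 × 0.991148 = 0.957057
Parallel (trip breaker and [0.957057]): 1 − (1 − 0.790571)(1 − 0.957057) = 0.991006
Series (neutron-flux detector and [0.991006]): 0.941765 × 0.991006 = 0.9333

0.9333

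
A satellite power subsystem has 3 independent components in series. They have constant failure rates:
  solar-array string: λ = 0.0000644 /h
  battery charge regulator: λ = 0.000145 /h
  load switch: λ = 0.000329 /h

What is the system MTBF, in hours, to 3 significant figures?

Series of exponential components: λ_sys = Σ λ_i
λ_sys = 0.0000644 + 0.000145 + 0.000329 = 5.3840e-04 /h
MTBF = 1 / λ_sys = 1860 h

1860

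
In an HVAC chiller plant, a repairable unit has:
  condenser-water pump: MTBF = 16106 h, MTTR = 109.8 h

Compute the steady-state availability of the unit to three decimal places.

A(condenser-water pump) = MTBF/(MTBF+MTTR) = 16106/(16106+109.8) = 0.993

0.993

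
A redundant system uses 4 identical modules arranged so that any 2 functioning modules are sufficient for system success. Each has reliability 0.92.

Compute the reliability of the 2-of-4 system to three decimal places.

0.998

R = Σ_{i=2}^{4} C(4,i) p^i (1−p)^{4−i} with p = 0.92
C(4,2)·0.92^2·0.08^2 = 0.03250
C(4,3)·0.92^3·0.08^1 = 0.24918
C(4,4)·0.92^4·0.08^0 = 0.71639
Sum = 0.998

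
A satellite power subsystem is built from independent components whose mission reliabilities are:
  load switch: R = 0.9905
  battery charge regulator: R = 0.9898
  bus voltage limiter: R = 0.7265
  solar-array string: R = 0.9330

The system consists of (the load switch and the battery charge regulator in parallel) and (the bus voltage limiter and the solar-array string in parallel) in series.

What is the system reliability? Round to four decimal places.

0.9816

Parallel (load switch and battery charge regulator): 1 − (1 − 0.990500)(1 − 0.989800) = 0.999903
Parallel (bus voltage limiter and solar-array string): 1 − (1 − 0.726500)(1 − 0.933000) = 0.981676
Series ([0.999903] and [0.981676]): 0.999903 × 0.981676 = 0.9816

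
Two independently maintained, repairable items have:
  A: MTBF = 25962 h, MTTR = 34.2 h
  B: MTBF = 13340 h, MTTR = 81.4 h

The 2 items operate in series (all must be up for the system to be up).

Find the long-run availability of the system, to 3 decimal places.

0.993

A(A) = MTBF/(MTBF+MTTR) = 25962/(25962+34.2) = 0.998684
A(B) = MTBF/(MTBF+MTTR) = 13340/(13340+81.4) = 0.993935
Series availability: 0.998684 × 0.993935 = 0.993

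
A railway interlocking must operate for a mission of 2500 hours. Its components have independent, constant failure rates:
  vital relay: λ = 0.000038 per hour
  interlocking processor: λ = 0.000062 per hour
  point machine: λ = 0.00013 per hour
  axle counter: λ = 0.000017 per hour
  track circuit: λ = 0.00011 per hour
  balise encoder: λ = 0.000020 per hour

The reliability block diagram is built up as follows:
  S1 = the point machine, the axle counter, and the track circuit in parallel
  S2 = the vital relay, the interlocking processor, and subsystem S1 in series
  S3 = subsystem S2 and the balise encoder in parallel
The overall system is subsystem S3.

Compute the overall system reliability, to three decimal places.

R(vital relay) = exp(−0.000038 × 2500) = 0.90937
R(interlocking processor) = exp(−0.000062 × 2500) = 0.85642
R(point machine) = exp(−0.00013 × 2500) = 0.72253
R(axle counter) = exp(−0.000017 × 2500) = 0.95839
R(track circuit) = exp(−0.00011 × 2500) = 0.75957
R(balise encoder) = exp(−0.000020 × 2500) = 0.95123
Parallel (point machine, axle counter, and track circuit): 1 − (1 − 0.72253)(1 − 0.95839)(1 − 0.75957) = 0.99722
Series (vital relay, interlocking processor, and [0.99722]): 0.90937 × 0.85642 × 0.99722 = 0.77664
Parallel ([0.77664] and balise encoder): 1 − (1 − 0.77664)(1 − 0.95123) = 0.989

0.989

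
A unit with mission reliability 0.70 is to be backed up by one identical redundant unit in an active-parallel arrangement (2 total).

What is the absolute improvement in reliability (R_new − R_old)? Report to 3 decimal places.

0.210

R_before = 0.70
R_after = 1 − (1 − 0.70)^2 = 0.910
ΔR = 0.910 − 0.70 = 0.210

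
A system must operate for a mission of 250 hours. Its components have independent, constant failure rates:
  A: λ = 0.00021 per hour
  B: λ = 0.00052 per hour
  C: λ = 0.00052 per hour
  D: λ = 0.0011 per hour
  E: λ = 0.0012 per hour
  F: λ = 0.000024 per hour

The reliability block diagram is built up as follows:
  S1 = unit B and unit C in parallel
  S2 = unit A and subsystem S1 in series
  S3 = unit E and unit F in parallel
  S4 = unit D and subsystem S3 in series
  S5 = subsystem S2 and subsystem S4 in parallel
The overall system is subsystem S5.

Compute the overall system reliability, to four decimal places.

R(A) = exp(−0.00021 × 250) = 0.948854
R(B) = exp(−0.00052 × 250) = 0.878095
R(C) = exp(−0.00052 × 250) = 0.878095
R(D) = exp(−0.0011 × 250) = 0.759572
R(E) = exp(−0.0012 × 250) = 0.740818
R(F) = exp(−0.000024 × 250) = 0.994018
Parallel (B and C): 1 − (1 − 0.878095)(1 − 0.878095) = 0.985139
Series (A and [0.985139]): 0.948854 × 0.985139 = 0.934753
Parallel (E and F): 1 − (1 − 0.740818)(1 − 0.994018) = 0.998450
Series (D and [0.998450]): 0.759572 × 0.998450 = 0.758395
Parallel ([0.934753] and [0.758395]): 1 − (1 − 0.934753)(1 − 0.758395) = 0.9842

0.9842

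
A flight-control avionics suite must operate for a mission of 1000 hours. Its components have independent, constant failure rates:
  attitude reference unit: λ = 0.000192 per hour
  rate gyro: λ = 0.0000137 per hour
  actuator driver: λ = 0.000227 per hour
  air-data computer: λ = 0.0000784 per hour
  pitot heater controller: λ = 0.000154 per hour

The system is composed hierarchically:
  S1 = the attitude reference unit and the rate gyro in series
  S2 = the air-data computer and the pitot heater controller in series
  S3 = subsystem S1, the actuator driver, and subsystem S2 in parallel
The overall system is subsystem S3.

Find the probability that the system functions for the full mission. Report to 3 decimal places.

0.992

R(attitude reference unit) = exp(−0.000192 × 1000) = 0.82531
R(rate gyro) = exp(−0.0000137 × 1000) = 0.98639
R(actuator driver) = exp(−0.000227 × 1000) = 0.79692
R(air-data computer) = exp(−0.0000784 × 1000) = 0.92459
R(pitot heater controller) = exp(−0.000154 × 1000) = 0.85727
Series (attitude reference unit and rate gyro): 0.82531 × 0.98639 = 0.81408
Series (air-data computer and pitot heater controller): 0.92459 × 0.85727 = 0.79262
Parallel ([0.81408], actuator driver, and [0.79262]): 1 − (1 − 0.81408)(1 − 0.79692)(1 − 0.79262) = 0.992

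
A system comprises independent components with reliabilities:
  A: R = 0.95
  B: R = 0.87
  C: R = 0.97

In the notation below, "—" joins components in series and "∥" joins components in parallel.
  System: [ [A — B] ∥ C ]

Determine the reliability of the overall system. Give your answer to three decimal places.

Series (A and B): 0.95000 × 0.87000 = 0.82650
Parallel ([0.82650] and C): 1 − (1 − 0.82650)(1 − 0.97000) = 0.995

0.995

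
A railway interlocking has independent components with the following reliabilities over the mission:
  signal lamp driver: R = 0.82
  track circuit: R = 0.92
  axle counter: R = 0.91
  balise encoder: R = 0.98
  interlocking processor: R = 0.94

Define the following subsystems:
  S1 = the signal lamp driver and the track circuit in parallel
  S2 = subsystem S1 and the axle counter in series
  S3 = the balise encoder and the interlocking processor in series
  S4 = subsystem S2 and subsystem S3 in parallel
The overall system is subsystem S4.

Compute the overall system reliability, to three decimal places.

Parallel (signal lamp driver and track circuit): 1 − (1 − 0.82000)(1 − 0.92000) = 0.98560
Series ([0.98560] and axle counter): 0.98560 × 0.91000 = 0.89690
Series (balise encoder and interlocking processor): 0.98000 × 0.94000 = 0.92120
Parallel ([0.89690] and [0.92120]): 1 − (1 − 0.89690)(1 − 0.92120) = 0.992

0.992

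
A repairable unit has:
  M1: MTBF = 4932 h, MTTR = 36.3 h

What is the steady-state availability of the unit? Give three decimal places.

0.993

A(M1) = MTBF/(MTBF+MTTR) = 4932/(4932+36.3) = 0.993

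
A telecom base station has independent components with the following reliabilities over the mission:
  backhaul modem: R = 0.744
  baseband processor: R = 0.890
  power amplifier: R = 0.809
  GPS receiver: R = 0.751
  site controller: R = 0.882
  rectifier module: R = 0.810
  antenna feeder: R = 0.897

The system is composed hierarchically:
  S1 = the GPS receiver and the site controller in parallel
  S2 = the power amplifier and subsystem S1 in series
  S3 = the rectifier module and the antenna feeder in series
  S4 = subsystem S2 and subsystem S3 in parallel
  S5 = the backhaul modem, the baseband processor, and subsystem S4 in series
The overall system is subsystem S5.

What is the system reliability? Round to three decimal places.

Parallel (GPS receiver and site controller): 1 − (1 − 0.75100)(1 − 0.88200) = 0.97062
Series (power amplifier and [0.97062]): 0.80900 × 0.97062 = 0.78523
Series (rectifier module and antenna feeder): 0.81000 × 0.89700 = 0.72657
Parallel ([0.78523] and [0.72657]): 1 − (1 − 0.78523)(1 − 0.72657) = 0.94128
Series (backhaul modem, baseband processor, and [0.94128]): 0.74400 × 0.89000 × 0.94128 = 0.623

0.623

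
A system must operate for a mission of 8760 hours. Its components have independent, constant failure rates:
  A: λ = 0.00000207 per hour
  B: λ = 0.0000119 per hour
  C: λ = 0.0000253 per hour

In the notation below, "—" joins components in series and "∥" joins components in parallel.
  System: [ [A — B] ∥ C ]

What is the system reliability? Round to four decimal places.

0.9771

R(A) = exp(−0.00000207 × 8760) = 0.982030
R(B) = exp(−0.0000119 × 8760) = 0.901005
R(C) = exp(−0.0000253 × 8760) = 0.801213
Series (A and B): 0.982030 × 0.901005 = 0.884814
Parallel ([0.884814] and C): 1 − (1 − 0.884814)(1 − 0.801213) = 0.9771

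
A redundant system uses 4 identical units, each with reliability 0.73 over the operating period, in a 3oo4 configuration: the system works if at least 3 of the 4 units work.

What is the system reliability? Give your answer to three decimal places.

0.704

R = Σ_{i=3}^{4} C(4,i) p^i (1−p)^{4−i} with p = 0.73
C(4,3)·0.73^3·0.27^1 = 0.42014
C(4,4)·0.73^4·0.27^0 = 0.28398
Sum = 0.704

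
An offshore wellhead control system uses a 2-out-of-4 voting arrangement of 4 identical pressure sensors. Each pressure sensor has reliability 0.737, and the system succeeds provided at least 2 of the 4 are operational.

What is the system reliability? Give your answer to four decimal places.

0.9416

R = Σ_{i=2}^{4} C(4,i) p^i (1−p)^{4−i} with p = 0.737
C(4,2)·0.737^2·0.263^2 = 0.225423
C(4,3)·0.737^3·0.263^1 = 0.421132
C(4,4)·0.737^4·0.263^0 = 0.295033
Sum = 0.9416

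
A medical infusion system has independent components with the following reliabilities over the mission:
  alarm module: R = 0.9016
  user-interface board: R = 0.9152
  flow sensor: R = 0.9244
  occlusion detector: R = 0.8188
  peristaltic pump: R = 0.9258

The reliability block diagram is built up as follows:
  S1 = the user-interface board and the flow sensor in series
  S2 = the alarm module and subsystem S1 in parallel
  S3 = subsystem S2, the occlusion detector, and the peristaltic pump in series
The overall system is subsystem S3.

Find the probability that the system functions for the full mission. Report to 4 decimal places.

0.7466

Series (user-interface board and flow sensor): 0.915200 × 0.924400 = 0.846011
Parallel (alarm module and [0.846011]): 1 − (1 − 0.901600)(1 − 0.846011) = 0.984847
Series ([0.984847], occlusion detector, and peristaltic pump): 0.984847 × 0.818800 × 0.925800 = 0.7466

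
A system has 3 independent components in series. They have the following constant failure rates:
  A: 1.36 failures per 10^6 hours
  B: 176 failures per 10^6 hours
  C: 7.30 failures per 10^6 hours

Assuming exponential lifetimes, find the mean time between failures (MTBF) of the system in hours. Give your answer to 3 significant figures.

5420

Series of exponential components: λ_sys = Σ λ_i
λ_sys = 0.00000136 + 0.000176 + 0.00000730 = 1.8466e-04 /h
MTBF = 1 / λ_sys = 5420 h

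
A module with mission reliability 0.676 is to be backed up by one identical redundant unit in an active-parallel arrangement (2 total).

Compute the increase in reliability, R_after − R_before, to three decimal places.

0.219

R_before = 0.676
R_after = 1 − (1 − 0.676)^2 = 0.895
ΔR = 0.895 − 0.676 = 0.219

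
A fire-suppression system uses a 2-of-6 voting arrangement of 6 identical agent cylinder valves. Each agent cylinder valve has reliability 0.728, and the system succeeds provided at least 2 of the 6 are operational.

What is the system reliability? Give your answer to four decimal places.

0.9931

R = Σ_{i=2}^{6} C(6,i) p^i (1−p)^{6−i} with p = 0.728
C(6,2)·0.728^2·0.272^4 = 0.043514
C(6,3)·0.728^3·0.272^3 = 0.155285
C(6,4)·0.728^4·0.272^2 = 0.311713
C(6,5)·0.728^5·0.272^1 = 0.333716
C(6,6)·0.728^6·0.272^0 = 0.148864
Sum = 0.9931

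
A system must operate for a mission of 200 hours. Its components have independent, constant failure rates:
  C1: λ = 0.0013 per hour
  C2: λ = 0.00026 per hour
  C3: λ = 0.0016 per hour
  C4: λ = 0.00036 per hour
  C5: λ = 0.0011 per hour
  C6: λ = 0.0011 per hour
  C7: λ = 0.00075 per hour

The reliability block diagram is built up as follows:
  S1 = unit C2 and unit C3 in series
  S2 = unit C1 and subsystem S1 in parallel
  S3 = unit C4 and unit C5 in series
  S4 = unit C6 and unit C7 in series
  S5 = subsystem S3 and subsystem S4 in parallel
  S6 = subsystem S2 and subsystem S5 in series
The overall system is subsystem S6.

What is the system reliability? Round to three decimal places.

R(C1) = exp(−0.0013 × 200) = 0.77105
R(C2) = exp(−0.00026 × 200) = 0.94933
R(C3) = exp(−0.0016 × 200) = 0.72615
R(C4) = exp(−0.00036 × 200) = 0.93053
R(C5) = exp(−0.0011 × 200) = 0.80252
R(C6) = exp(−0.0011 × 200) = 0.80252
R(C7) = exp(−0.00075 × 200) = 0.86071
Series (C2 and C3): 0.94933 × 0.72615 = 0.68936
Parallel (C1 and [0.68936]): 1 − (1 − 0.77105)(1 − 0.68936) = 0.92888
Series (C4 and C5): 0.93053 × 0.80252 = 0.74677
Series (C6 and C7): 0.80252 × 0.86071 = 0.69074
Parallel ([0.74677] and [0.69074]): 1 − (1 − 0.74677)(1 − 0.69074) = 0.92169
Series ([0.92888] and [0.92169]): 0.92888 × 0.92169 = 0.856

0.856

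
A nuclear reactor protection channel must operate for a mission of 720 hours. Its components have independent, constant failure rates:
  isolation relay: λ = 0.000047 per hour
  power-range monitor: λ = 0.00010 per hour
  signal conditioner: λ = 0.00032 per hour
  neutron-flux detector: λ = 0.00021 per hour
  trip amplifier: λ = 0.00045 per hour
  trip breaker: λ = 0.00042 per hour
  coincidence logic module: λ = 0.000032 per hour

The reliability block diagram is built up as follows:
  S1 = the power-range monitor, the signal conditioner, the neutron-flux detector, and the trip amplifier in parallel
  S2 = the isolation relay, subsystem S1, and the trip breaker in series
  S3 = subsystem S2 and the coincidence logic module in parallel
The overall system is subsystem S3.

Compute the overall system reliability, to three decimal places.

R(isolation relay) = exp(−0.000047 × 720) = 0.96673
R(power-range monitor) = exp(−0.00010 × 720) = 0.93053
R(signal conditioner) = exp(−0.00032 × 720) = 0.79422
R(neutron-flux detector) = exp(−0.00021 × 720) = 0.85968
R(trip amplifier) = exp(−0.00045 × 720) = 0.72325
R(trip breaker) = exp(−0.00042 × 720) = 0.73904
R(coincidence logic module) = exp(−0.000032 × 720) = 0.97722
Parallel (power-range monitor, signal conditioner, neutron-flux detector, and trip amplifier): 1 − (1 − 0.93053)(1 − 0.79422)(1 − 0.85968)(1 − 0.72325) = 0.99944
Series (isolation relay, [0.99944], and trip breaker): 0.96673 × 0.99944 × 0.73904 = 0.71405
Parallel ([0.71405] and coincidence logic module): 1 − (1 − 0.71405)(1 − 0.97722) = 0.993

0.993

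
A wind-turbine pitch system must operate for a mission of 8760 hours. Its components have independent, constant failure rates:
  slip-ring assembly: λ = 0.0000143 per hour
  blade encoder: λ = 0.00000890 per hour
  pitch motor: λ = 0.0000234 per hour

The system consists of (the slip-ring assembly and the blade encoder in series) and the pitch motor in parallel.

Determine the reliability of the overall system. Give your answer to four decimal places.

0.9659

R(slip-ring assembly) = exp(−0.0000143 × 8760) = 0.882260
R(blade encoder) = exp(−0.00000890 × 8760) = 0.924998
R(pitch motor) = exp(−0.0000234 × 8760) = 0.814660
Series (slip-ring assembly and blade encoder): 0.882260 × 0.924998 = 0.816089
Parallel ([0.816089] and pitch motor): 1 − (1 − 0.816089)(1 − 0.814660) = 0.9659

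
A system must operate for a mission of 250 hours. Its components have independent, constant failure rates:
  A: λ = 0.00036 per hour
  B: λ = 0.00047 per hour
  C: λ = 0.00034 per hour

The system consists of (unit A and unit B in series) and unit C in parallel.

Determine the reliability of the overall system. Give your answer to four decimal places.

R(A) = exp(−0.00036 × 250) = 0.913931
R(B) = exp(−0.00047 × 250) = 0.889141
R(C) = exp(−0.00034 × 250) = 0.918512
Series (A and B): 0.913931 × 0.889141 = 0.812614
Parallel ([0.812614] and C): 1 − (1 − 0.812614)(1 − 0.918512) = 0.9847

0.9847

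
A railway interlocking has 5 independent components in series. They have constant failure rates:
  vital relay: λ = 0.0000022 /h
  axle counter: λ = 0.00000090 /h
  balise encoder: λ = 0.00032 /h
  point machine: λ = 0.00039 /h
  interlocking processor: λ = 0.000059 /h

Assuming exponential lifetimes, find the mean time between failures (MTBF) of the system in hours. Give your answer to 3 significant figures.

Series of exponential components: λ_sys = Σ λ_i
λ_sys = 0.0000022 + 0.00000090 + 0.00032 + 0.00039 + 0.000059 = 7.7210e-04 /h
MTBF = 1 / λ_sys = 1300 h

1300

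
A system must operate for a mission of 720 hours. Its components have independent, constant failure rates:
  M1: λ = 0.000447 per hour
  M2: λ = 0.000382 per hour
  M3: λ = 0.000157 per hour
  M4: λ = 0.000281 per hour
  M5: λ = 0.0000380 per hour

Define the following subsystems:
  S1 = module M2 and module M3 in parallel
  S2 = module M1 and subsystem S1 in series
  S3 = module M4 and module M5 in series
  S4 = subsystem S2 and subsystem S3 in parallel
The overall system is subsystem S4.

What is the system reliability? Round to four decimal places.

R(M1) = exp(−0.000447 × 720) = 0.724814
R(M2) = exp(−0.000382 × 720) = 0.759542
R(M3) = exp(−0.000157 × 720) = 0.893115
R(M4) = exp(−0.000281 × 720) = 0.816833
R(M5) = exp(−0.0000380 × 720) = 0.973011
Parallel (M2 and M3): 1 − (1 − 0.759542)(1 − 0.893115) = 0.974299
Series (M1 and [0.974299]): 0.724814 × 0.974299 = 0.706186
Series (M4 and M5): 0.816833 × 0.973011 = 0.794787
Parallel ([0.706186] and [0.794787]): 1 − (1 − 0.706186)(1 − 0.794787) = 0.9397

0.9397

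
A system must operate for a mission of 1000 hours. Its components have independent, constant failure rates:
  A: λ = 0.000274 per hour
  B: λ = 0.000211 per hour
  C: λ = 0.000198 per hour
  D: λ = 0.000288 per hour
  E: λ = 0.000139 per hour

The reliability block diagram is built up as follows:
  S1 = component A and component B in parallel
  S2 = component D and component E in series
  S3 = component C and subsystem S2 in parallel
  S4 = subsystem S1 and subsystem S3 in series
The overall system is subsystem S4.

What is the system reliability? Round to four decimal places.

0.8948

R(A) = exp(−0.000274 × 1000) = 0.760332
R(B) = exp(−0.000211 × 1000) = 0.809774
R(C) = exp(−0.000198 × 1000) = 0.820370
R(D) = exp(−0.000288 × 1000) = 0.749762
R(E) = exp(−0.000139 × 1000) = 0.870228
Parallel (A and B): 1 − (1 − 0.760332)(1 − 0.809774) = 0.954409
Series (D and E): 0.749762 × 0.870228 = 0.652464
Parallel (C and [0.652464]): 1 − (1 − 0.820370)(1 − 0.652464) = 0.937572
Series ([0.954409] and [0.937572]): 0.954409 × 0.937572 = 0.8948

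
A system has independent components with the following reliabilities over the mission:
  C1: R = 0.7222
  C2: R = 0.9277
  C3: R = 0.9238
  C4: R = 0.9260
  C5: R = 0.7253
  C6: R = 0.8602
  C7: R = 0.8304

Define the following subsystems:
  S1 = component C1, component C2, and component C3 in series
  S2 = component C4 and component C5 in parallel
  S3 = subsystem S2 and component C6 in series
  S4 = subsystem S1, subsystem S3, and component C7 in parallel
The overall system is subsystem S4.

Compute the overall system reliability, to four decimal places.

Series (C1, C2, and C3): 0.722200 × 0.927700 × 0.923800 = 0.618932
Parallel (C4 and C5): 1 − (1 − 0.926000)(1 − 0.725300) = 0.979672
Series ([0.979672] and C6): 0.979672 × 0.860200 = 0.842714
Parallel ([0.618932], [0.842714], and C7): 1 − (1 − 0.618932)(1 − 0.842714)(1 − 0.830400) = 0.9898

0.9898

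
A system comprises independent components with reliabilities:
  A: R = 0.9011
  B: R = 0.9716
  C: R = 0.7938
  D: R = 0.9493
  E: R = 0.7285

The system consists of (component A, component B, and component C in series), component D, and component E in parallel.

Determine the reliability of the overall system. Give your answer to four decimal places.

0.9958

Series (A, B, and C): 0.901100 × 0.971600 × 0.793800 = 0.694979
Parallel ([0.694979], D, and E): 1 − (1 − 0.694979)(1 − 0.949300)(1 − 0.728500) = 0.9958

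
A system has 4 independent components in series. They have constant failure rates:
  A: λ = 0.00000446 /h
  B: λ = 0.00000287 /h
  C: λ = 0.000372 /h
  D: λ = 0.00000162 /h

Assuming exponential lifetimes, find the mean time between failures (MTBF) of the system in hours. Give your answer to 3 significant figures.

Series of exponential components: λ_sys = Σ λ_i
λ_sys = 0.00000446 + 0.00000287 + 0.000372 + 0.00000162 = 3.8095e-04 /h
MTBF = 1 / λ_sys = 2630 h

2630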